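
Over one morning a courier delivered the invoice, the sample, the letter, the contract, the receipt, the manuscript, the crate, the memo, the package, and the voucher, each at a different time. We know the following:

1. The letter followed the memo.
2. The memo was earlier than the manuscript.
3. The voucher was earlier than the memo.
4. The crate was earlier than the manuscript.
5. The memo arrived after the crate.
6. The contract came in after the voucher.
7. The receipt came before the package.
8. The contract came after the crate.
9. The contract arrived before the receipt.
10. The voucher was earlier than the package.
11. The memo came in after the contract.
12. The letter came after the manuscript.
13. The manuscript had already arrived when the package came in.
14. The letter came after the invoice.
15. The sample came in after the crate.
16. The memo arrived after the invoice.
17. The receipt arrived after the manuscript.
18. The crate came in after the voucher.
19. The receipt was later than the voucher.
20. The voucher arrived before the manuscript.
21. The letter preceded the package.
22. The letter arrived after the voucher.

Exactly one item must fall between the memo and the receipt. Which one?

Tracing the constraints gives the memo → the manuscript → the receipt, so the manuscript sits after the memo and before the receipt.
No other item is forced both after the memo and before the receipt.

the manuscript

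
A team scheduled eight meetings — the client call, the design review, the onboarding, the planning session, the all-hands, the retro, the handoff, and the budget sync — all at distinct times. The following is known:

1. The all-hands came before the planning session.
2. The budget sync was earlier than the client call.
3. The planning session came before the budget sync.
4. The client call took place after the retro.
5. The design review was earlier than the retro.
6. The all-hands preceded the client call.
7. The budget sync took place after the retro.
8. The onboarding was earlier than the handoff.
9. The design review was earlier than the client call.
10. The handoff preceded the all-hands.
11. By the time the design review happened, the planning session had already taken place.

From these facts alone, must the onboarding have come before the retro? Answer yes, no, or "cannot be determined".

yes

Chain the constraints: the onboarding → the handoff → the all-hands → the planning session → the design review → the retro. Each link is directly stated, so the onboarding comes before the retro.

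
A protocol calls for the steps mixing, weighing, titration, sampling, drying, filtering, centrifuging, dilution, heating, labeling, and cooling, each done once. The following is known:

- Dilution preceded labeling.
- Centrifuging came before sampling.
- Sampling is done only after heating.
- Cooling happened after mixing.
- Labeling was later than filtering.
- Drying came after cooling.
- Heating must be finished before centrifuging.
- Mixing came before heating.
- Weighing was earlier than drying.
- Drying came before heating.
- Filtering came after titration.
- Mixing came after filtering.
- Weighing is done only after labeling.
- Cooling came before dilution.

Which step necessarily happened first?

titration

Titration has a chain of constraints placing it before every other step, so titration must be first.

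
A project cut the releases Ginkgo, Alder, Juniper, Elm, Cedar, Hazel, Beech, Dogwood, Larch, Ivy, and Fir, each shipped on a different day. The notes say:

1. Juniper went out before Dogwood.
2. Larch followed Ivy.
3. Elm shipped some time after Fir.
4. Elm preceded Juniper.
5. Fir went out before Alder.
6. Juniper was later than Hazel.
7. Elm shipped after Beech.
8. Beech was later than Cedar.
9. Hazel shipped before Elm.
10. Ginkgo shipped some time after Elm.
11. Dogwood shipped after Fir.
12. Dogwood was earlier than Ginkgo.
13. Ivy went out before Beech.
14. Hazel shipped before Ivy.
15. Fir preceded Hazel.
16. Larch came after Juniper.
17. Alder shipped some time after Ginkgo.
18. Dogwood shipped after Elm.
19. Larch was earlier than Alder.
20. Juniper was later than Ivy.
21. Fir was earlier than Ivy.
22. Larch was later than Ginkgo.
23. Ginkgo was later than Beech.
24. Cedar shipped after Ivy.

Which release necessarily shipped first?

Fir

Fir has a chain of constraints placing it before every other release, so Fir must be first.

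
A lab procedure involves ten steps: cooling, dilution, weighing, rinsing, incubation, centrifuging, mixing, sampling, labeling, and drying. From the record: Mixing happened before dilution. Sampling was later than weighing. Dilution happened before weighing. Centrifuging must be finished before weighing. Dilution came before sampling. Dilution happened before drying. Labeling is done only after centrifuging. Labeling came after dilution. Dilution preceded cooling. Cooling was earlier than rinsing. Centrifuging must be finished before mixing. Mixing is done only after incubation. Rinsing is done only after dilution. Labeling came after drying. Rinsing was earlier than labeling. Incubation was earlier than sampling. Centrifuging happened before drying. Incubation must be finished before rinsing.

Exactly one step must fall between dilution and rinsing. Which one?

Tracing the constraints gives dilution → cooling → rinsing, so cooling sits after dilution and before rinsing.
No other step is forced both after dilution and before rinsing.

cooling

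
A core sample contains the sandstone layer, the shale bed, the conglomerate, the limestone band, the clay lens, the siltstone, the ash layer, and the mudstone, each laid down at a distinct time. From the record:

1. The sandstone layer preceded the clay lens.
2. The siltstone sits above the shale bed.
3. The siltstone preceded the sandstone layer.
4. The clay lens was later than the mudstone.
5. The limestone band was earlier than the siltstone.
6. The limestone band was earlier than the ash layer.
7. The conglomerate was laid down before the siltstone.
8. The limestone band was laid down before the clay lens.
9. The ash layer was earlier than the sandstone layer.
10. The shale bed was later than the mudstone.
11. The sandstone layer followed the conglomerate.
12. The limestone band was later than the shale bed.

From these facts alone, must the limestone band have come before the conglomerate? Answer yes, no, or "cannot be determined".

cannot be determined

No chain of stated constraints runs from the limestone band to the conglomerate, and none runs from the conglomerate to the limestone band either.
So the relative order of the limestone band and the conglomerate is not fixed by the given facts.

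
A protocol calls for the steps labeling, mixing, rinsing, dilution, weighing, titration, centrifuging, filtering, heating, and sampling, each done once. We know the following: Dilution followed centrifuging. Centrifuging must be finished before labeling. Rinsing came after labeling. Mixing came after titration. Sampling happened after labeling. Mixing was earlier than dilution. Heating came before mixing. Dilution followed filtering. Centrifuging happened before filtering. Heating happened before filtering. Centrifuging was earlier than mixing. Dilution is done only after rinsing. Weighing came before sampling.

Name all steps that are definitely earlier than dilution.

Directly stated before dilution: centrifuging, filtering, mixing, and rinsing.
Heating reaches dilution via heating → mixing → dilution.
Labeling reaches dilution via labeling → rinsing → dilution.
Titration reaches dilution via titration → mixing → dilution.

centrifuging, filtering, heating, labeling, mixing, rinsing, titration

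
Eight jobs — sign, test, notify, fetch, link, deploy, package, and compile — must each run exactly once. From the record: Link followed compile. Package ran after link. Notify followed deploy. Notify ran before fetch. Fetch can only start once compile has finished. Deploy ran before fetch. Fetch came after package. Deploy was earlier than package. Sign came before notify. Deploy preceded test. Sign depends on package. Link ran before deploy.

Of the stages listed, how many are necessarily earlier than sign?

4

Directly stated before sign: package.
Compile reaches sign via compile → link → package → sign.
Deploy reaches sign via deploy → package → sign.
Link reaches sign via link → package → sign.
That's compile, deploy, link, and package — 4 in all.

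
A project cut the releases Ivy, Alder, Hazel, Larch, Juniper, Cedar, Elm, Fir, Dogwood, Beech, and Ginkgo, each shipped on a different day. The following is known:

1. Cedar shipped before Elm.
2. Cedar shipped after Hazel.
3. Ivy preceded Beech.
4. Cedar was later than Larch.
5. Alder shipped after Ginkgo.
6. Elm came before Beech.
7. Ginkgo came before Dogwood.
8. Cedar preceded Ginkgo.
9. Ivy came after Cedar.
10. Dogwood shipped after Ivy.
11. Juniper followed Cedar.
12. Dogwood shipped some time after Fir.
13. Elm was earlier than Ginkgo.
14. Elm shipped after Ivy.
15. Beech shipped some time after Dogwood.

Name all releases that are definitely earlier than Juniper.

Cedar, Hazel, Larch

Directly stated before Juniper: Cedar.
Hazel reaches Juniper via Hazel → Cedar → Juniper.
Larch reaches Juniper via Larch → Cedar → Juniper.
No chain forces Ginkgo (or any of the others) ahead of Juniper.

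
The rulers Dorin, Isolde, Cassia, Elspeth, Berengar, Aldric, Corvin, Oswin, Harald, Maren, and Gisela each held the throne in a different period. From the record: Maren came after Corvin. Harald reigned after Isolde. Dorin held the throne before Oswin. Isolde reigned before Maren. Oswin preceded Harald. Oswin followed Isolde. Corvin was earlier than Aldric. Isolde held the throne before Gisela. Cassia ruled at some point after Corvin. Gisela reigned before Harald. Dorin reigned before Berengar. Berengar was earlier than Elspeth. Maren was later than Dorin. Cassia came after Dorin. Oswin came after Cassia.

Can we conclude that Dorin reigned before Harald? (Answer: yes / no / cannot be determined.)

Chain the constraints: Dorin → Oswin → Harald. Each link is directly stated, so Dorin comes before Harald.

yes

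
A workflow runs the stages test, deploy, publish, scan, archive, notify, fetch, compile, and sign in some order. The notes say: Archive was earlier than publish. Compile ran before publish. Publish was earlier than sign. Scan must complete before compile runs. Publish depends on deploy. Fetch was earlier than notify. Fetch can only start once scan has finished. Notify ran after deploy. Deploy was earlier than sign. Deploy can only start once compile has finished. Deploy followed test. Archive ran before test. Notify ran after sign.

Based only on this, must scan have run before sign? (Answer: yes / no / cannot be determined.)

yes

Chain the constraints: scan → compile → deploy → sign. Each link is directly stated, so scan comes before sign.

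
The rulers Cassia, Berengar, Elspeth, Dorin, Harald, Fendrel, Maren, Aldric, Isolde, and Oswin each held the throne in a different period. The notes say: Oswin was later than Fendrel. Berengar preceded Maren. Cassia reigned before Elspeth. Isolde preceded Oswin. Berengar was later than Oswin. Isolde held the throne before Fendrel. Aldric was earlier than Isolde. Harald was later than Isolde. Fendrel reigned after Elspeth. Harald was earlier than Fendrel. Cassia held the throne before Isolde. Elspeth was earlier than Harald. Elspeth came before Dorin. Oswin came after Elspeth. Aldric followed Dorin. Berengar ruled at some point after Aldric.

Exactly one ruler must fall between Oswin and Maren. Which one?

Berengar

Tracing the constraints gives Oswin → Berengar → Maren, so Berengar sits after Oswin and before Maren.
No other ruler is forced both after Oswin and before Maren.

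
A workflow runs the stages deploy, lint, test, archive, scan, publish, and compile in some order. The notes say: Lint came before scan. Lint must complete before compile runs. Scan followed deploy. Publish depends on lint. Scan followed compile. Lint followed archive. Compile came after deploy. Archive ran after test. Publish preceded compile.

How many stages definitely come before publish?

3

Directly stated before publish: lint.
Archive reaches publish via archive → lint → publish.
Test reaches publish via test → archive → lint → publish.
That's archive, lint, and test — 3 in all.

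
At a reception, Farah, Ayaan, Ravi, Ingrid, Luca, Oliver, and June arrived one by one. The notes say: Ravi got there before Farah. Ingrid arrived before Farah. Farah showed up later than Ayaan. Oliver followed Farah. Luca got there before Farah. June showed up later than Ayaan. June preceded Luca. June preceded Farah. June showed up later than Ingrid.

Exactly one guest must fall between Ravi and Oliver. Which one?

Farah

Tracing the constraints gives Ravi → Farah → Oliver, so Farah sits after Ravi and before Oliver.
No other guest is forced both after Ravi and before Oliver.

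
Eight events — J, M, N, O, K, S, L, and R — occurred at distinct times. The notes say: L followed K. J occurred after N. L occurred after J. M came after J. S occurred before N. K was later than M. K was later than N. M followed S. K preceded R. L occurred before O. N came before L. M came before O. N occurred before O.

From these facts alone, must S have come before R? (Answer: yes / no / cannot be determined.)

yes

Chain the constraints: S → M → K → R. Each link is directly stated, so S comes before R.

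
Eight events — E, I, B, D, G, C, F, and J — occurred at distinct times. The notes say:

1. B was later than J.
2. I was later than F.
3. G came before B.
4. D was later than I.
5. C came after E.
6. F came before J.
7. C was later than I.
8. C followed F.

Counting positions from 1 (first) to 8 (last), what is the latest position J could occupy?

7

J must come before B — 1 event forced after it.
Everything else can be placed before J in some valid order, so J can sit as late as position 8 − 1 = 7.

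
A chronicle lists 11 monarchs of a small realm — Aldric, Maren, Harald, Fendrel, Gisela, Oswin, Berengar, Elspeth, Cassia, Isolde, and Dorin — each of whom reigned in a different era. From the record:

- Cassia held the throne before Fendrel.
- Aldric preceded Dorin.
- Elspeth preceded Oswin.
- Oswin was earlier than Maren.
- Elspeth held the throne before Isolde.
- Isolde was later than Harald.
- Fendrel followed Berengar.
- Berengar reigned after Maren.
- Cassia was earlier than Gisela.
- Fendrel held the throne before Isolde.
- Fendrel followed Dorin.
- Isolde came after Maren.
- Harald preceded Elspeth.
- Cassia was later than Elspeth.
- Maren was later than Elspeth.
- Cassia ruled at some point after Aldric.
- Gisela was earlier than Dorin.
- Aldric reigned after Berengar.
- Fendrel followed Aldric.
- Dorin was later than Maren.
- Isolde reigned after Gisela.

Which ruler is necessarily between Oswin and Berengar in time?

Tracing the constraints gives Oswin → Maren → Berengar, so Maren sits after Oswin and before Berengar.
No other ruler is forced both after Oswin and before Berengar.

Maren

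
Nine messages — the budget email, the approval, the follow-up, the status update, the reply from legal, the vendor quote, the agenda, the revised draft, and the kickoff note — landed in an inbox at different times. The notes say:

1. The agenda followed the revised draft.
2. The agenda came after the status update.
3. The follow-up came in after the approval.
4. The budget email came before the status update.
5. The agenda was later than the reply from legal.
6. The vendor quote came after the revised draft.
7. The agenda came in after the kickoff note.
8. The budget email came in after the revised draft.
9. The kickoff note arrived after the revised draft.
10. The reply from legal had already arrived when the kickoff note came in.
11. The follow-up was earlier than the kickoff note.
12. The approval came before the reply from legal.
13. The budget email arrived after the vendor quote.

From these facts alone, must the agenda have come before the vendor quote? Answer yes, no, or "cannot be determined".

no

Tracing the constraints gives the vendor quote → the budget email → the status update → the agenda, so the vendor quote must come before the agenda.
That means the agenda cannot be before the vendor quote.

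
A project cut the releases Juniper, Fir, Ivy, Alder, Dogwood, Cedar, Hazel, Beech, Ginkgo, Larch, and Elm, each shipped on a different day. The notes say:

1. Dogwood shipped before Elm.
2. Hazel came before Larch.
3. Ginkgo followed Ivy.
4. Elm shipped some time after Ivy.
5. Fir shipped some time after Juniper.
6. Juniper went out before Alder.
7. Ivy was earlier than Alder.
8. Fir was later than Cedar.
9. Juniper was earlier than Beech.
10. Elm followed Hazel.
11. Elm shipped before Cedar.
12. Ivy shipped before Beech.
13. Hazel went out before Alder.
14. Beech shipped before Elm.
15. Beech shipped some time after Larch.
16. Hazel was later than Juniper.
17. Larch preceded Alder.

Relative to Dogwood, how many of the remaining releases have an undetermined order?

Forced after Dogwood: Cedar, Elm, and Fir.
That leaves Alder, Beech, Ginkgo, Hazel, Ivy, Juniper, and Larch with no forced order relative to Dogwood — 7.

7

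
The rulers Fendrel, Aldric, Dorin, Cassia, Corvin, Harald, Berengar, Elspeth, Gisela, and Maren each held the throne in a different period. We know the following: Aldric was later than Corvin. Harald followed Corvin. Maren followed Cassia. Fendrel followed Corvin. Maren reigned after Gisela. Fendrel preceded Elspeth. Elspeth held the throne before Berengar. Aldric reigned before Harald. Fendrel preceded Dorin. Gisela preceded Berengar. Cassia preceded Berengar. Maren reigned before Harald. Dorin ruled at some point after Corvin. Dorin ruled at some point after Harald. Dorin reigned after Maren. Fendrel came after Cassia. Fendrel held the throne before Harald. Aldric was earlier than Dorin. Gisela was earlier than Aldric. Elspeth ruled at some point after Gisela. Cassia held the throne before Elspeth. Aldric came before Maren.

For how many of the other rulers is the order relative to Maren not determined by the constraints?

Forced before Maren: Aldric, Cassia, Corvin, and Gisela; forced after Maren: Dorin and Harald.
That leaves Berengar, Elspeth, and Fendrel with no forced order relative to Maren — 3.

3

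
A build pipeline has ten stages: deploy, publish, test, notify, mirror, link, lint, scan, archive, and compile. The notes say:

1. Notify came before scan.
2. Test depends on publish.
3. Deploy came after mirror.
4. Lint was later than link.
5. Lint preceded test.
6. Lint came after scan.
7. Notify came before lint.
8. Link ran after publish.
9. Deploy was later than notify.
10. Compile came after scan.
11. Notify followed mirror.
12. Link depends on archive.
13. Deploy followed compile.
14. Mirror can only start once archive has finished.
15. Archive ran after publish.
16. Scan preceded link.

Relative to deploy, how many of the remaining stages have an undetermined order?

Forced before deploy: archive, compile, mirror, notify, publish, and scan.
That leaves link, lint, and test with no forced order relative to deploy — 3.

3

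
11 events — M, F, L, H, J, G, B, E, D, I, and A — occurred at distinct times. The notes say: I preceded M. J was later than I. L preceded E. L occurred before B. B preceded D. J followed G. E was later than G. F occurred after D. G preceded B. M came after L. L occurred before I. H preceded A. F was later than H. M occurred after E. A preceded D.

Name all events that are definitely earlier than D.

Directly stated before D: A and B.
G reaches D via G → B → D.
H reaches D via H → A → D.
L reaches D via L → B → D.
No chain forces J (or any of the others) ahead of D.

A, B, G, H, L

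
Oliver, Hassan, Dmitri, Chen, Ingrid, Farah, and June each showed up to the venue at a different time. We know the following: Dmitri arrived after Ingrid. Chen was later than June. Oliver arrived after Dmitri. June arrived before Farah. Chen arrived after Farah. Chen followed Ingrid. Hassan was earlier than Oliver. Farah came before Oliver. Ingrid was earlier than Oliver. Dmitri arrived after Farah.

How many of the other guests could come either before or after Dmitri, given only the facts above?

Forced before Dmitri: Farah, Ingrid, and June; forced after Dmitri: Oliver.
That leaves Chen and Hassan with no forced order relative to Dmitri — 2.

2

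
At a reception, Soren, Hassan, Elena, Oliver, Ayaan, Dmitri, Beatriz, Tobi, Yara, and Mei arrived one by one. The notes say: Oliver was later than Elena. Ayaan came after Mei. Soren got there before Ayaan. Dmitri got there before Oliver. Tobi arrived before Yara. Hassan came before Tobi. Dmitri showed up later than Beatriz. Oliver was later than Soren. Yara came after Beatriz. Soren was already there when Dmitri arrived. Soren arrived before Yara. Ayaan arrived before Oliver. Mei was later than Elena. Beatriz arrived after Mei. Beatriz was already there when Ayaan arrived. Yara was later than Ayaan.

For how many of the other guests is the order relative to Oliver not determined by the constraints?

3

Forced before Oliver: Ayaan, Beatriz, Dmitri, Elena, Mei, and Soren.
That leaves Hassan, Tobi, and Yara with no forced order relative to Oliver — 3.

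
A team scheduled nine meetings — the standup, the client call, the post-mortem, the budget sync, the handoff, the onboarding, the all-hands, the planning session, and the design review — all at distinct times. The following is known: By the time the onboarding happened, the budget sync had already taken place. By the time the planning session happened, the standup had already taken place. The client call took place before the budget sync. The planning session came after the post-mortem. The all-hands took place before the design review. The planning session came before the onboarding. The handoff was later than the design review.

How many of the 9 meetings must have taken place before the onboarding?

5

Directly stated before the onboarding: the budget sync and the planning session.
The client call reaches the onboarding via the client call → the budget sync → the onboarding.
The post-mortem reaches the onboarding via the post-mortem → the planning session → the onboarding.
The standup reaches the onboarding via the standup → the planning session → the onboarding.
That's the budget sync, the client call, the planning session, the post-mortem, and the standup — 5 in all.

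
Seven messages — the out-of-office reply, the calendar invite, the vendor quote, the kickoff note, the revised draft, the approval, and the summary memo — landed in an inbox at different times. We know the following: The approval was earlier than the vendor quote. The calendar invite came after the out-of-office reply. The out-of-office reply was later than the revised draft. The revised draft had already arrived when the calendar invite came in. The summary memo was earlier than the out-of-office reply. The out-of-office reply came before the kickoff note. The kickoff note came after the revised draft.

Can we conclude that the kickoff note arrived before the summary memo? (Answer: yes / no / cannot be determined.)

no

Tracing the constraints gives the summary memo → the out-of-office reply → the kickoff note, so the summary memo must come before the kickoff note.
That means the kickoff note cannot be before the summary memo.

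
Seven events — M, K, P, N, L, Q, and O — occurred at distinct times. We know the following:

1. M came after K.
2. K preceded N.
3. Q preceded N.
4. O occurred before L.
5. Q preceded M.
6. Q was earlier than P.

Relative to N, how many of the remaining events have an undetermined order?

Forced before N: K and Q.
That leaves L, M, O, and P with no forced order relative to N — 4.

4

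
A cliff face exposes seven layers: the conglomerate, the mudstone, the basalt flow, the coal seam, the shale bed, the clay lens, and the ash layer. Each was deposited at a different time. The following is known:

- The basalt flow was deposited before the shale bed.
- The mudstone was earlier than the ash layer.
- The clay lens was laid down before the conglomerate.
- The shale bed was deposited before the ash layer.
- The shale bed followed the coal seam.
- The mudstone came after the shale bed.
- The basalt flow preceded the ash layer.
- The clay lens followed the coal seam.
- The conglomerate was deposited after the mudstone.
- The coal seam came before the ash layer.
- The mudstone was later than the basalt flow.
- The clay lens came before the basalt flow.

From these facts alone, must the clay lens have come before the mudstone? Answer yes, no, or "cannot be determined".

yes

Chain the constraints: the clay lens → the basalt flow → the mudstone. Each link is directly stated, so the clay lens comes before the mudstone.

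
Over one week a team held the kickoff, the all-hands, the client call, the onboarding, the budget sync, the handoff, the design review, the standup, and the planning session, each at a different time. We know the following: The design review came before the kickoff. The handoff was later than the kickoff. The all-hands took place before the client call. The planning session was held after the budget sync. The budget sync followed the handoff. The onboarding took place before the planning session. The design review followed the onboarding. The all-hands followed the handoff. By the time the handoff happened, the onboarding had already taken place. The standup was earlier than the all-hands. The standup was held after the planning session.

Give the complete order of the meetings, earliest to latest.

The constraints fix every adjacent pair, so only one ordering works:
the onboarding → the design review → the kickoff → the handoff → the budget sync → the planning session → the standup → the all-hands → the client call.

the onboarding, the design review, the kickoff, the handoff, the budget sync, the planning session, the standup, the all-hands, the client call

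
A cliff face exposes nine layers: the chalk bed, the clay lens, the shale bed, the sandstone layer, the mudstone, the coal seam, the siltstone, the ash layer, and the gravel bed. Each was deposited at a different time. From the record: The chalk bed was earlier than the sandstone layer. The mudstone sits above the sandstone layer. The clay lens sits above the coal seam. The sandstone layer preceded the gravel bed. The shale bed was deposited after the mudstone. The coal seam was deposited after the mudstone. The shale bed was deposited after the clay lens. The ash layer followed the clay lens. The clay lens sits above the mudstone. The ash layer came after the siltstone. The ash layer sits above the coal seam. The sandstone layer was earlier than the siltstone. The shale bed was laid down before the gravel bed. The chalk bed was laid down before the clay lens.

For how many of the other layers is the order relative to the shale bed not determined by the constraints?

2

Forced before the shale bed: the chalk bed, the clay lens, the coal seam, the mudstone, and the sandstone layer; forced after the shale bed: the gravel bed.
That leaves the ash layer and the siltstone with no forced order relative to the shale bed — 2.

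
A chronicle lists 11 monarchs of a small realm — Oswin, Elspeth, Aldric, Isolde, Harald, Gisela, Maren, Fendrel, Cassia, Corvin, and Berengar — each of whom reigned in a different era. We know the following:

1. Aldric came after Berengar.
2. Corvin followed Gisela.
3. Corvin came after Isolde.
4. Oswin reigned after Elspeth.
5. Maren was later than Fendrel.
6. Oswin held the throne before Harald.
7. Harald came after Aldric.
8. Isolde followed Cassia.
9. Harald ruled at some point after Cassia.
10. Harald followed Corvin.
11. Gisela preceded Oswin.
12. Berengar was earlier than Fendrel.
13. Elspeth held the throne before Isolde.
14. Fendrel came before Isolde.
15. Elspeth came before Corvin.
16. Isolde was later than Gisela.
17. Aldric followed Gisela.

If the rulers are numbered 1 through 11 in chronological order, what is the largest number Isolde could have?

9

Isolde must come before Corvin and Harald — 2 rulers forced after them.
Everything else can be placed before Isolde in some valid order, so Isolde can sit as late as position 11 − 2 = 9.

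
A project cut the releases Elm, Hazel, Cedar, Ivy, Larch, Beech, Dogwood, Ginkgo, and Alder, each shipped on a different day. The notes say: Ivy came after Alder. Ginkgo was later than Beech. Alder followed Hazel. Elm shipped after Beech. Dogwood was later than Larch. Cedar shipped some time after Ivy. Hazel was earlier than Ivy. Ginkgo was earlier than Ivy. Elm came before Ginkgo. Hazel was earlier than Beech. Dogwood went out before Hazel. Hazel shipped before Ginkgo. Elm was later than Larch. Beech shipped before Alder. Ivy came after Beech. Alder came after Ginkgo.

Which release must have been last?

Cedar

Every other release has a chain of constraints placing it before Cedar, so Cedar is last.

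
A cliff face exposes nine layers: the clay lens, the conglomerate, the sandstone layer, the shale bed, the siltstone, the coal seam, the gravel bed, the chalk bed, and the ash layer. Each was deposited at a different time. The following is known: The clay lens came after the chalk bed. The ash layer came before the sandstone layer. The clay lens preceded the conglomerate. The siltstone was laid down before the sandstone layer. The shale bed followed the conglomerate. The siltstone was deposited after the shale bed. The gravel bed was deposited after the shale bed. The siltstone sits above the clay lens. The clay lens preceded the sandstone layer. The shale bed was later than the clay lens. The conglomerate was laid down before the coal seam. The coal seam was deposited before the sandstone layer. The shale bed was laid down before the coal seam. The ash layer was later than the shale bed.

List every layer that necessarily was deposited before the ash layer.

Directly stated before the ash layer: the shale bed.
The chalk bed reaches the ash layer via the chalk bed → the clay lens → the shale bed → the ash layer.
The clay lens reaches the ash layer via the clay lens → the shale bed → the ash layer.
The conglomerate reaches the ash layer via the conglomerate → the shale bed → the ash layer.
No chain forces the coal seam (or any of the others) ahead of the ash layer.

the chalk bed, the clay lens, the conglomerate, the shale bed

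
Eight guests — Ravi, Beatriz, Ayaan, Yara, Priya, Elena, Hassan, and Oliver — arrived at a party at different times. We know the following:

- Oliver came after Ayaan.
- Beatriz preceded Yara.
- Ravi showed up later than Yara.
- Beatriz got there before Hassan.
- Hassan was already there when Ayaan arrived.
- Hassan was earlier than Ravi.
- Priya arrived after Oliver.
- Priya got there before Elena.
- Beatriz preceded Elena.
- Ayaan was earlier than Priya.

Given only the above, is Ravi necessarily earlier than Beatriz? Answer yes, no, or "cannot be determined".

no

Tracing the constraints gives Beatriz → Yara → Ravi, so Beatriz must come before Ravi.
That means Ravi cannot be before Beatriz.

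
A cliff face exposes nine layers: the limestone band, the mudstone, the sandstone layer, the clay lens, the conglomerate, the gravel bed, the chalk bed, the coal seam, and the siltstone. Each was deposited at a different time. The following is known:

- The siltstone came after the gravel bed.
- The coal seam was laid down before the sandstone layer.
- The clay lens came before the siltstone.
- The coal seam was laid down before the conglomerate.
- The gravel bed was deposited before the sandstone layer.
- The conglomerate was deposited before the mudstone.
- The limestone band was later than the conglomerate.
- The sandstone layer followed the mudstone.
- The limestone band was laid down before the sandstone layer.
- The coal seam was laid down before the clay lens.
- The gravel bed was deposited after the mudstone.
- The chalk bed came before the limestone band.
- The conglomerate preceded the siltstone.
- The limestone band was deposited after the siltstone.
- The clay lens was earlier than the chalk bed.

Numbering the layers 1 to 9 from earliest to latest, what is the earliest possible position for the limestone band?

The chalk bed, the clay lens, the coal seam, the conglomerate, the gravel bed, the mudstone, and the siltstone must all come before the limestone band — 7 forced predecessors.
Nothing else is forced ahead of the limestone band, so its earliest slot is position 7 + 1 = 8.

8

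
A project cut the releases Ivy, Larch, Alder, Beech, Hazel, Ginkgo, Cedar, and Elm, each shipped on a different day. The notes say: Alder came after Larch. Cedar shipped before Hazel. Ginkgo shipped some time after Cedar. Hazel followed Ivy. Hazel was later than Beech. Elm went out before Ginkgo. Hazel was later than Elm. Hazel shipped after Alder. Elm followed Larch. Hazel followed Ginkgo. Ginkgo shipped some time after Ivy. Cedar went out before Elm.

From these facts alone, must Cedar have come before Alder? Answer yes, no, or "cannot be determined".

No chain of stated constraints runs from Cedar to Alder, and none runs from Alder to Cedar either.
So the relative order of Cedar and Alder is not fixed by the given facts.

cannot be determined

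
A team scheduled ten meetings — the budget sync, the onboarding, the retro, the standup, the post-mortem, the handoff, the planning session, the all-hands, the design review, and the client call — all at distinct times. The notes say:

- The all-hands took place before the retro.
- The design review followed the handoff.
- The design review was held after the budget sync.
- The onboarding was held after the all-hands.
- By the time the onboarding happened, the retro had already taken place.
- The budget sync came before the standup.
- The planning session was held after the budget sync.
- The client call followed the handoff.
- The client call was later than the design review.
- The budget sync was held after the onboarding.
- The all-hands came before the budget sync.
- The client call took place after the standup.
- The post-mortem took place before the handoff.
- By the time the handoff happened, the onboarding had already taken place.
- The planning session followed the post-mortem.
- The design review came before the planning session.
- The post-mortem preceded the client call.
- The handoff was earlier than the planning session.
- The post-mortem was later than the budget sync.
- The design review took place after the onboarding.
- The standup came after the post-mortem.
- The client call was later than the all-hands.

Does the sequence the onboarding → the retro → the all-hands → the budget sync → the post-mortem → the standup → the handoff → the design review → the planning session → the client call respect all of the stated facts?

The constraints require the retro before the onboarding, but in the proposed sequence the onboarding appears ahead of the retro. That one violation is enough.

no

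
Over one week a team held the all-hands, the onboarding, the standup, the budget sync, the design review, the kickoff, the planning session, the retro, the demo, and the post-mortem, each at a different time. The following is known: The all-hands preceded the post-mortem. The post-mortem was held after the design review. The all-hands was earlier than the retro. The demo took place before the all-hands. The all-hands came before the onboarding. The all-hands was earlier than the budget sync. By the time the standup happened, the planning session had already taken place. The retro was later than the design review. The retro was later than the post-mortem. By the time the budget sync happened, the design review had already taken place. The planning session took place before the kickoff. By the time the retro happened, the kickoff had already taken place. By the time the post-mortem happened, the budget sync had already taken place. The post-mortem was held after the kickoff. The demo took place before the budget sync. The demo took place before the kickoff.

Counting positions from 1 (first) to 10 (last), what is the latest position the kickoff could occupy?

The kickoff must come before the post-mortem and the retro — 2 meetings forced after it.
Everything else can be placed before the kickoff in some valid order, so the kickoff can sit as late as position 10 − 2 = 8.

8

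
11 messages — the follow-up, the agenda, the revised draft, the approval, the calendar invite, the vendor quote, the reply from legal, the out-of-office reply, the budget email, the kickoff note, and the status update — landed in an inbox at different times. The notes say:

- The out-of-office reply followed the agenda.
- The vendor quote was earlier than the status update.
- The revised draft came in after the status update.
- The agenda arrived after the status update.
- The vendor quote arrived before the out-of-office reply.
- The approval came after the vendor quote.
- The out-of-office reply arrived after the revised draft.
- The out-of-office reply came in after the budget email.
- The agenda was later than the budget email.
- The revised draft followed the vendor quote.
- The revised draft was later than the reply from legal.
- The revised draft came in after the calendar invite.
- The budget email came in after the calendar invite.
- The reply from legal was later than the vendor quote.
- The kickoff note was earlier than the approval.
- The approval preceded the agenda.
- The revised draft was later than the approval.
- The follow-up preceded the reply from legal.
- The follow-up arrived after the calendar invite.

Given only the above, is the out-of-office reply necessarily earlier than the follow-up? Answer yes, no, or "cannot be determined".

no

Tracing the constraints gives the follow-up → the reply from legal → the revised draft → the out-of-office reply, so the follow-up must come before the out-of-office reply.
That means the out-of-office reply cannot be before the follow-up.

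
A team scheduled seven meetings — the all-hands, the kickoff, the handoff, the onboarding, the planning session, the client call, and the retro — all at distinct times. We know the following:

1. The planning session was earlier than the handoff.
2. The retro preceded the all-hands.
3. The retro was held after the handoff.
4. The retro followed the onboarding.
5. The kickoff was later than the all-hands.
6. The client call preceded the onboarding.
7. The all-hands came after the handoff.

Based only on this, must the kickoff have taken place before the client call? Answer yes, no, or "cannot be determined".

no

Tracing the constraints gives the client call → the onboarding → the retro → the all-hands → the kickoff, so the client call must come before the kickoff.
That means the kickoff cannot be before the client call.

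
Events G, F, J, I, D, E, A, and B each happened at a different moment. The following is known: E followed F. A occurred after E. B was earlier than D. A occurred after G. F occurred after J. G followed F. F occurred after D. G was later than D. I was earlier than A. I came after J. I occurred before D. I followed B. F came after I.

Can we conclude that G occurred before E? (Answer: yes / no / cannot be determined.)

cannot be determined

No chain of stated constraints runs from G to E, and none runs from E to G either.
So the relative order of G and E is not fixed by the given facts.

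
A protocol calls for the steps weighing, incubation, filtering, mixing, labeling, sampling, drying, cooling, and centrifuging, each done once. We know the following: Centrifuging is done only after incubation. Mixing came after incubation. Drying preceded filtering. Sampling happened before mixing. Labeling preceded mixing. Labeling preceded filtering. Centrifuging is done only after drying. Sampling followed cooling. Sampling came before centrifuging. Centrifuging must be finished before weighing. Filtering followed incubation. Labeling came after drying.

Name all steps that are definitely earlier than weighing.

centrifuging, cooling, drying, incubation, sampling

Directly stated before weighing: centrifuging.
Cooling reaches weighing via cooling → sampling → centrifuging → weighing.
Drying reaches weighing via drying → centrifuging → weighing.
Incubation reaches weighing via incubation → centrifuging → weighing.
Likewise sampling reaches weighing by chaining the stated constraints.
No chain forces filtering (or any of the others) ahead of weighing.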